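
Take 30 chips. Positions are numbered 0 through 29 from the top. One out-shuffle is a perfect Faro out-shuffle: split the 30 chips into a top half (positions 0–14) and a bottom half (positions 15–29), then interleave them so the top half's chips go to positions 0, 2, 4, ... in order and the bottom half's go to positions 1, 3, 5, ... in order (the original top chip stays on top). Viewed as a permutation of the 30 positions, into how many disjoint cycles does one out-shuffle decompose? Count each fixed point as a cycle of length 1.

Trace each unvisited position around until it returns:
(0) (1 2 4 8 16 3 ... len 28) (29)
3 cycles in total.

3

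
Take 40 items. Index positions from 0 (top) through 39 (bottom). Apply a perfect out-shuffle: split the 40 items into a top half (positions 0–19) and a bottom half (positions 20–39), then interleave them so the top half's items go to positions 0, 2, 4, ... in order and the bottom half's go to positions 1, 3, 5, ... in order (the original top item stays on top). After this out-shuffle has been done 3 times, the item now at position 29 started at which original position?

28

Work backwards from position 29, undoing one out-shuffle at a time:
29 ← 34 ← 17 ← 28
So the item now at position 29 started at position 28.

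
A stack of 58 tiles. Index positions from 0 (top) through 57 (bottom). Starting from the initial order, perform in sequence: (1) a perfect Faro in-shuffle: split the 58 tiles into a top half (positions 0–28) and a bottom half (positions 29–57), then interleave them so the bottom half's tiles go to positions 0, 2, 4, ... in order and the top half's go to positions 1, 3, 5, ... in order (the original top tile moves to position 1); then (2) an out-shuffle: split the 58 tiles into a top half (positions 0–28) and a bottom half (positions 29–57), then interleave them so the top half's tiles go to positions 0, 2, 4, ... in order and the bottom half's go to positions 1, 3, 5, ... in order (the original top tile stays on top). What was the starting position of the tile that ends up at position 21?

19

Undo the operations in reverse order, starting from position 21:
  undo op 2 (out-shuffle, from bottom half): 21 ← 39
  undo op 1 (in-shuffle, from top half): 39 ← 19
So the tile at position 21 came from original position 19.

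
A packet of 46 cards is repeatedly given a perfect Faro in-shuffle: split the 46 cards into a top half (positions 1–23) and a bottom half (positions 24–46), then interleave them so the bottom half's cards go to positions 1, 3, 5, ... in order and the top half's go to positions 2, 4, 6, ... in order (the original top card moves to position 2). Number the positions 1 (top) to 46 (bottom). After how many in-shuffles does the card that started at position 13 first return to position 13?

23

Follow position 13 under repeated in-shuffles:
13 → 26 → 5 → 10 → 20 → 40 → 33 → 19 → ... → 13 (length 23)
It first returns after 23 in-shuffles.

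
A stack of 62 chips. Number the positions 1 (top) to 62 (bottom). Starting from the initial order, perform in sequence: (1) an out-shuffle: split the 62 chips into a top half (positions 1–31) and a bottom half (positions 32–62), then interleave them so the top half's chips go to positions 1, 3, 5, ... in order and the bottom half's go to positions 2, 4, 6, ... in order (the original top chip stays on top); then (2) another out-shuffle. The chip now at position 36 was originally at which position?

Undo the operations in reverse order, starting from position 36:
  undo op 2 (out-shuffle, from bottom half): 36 ← 49
  undo op 1 (out-shuffle, from top half): 49 ← 25
So the chip at position 36 came from original position 25.

25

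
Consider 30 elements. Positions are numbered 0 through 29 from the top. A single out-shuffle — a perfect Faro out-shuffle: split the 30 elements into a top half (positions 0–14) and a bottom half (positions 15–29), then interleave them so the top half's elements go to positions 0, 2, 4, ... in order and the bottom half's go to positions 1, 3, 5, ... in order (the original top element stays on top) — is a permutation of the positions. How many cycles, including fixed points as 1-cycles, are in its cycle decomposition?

3

Trace each unvisited position around until it returns:
(0) (1 2 4 8 16 3 ... len 28) (29)
3 cycles in total.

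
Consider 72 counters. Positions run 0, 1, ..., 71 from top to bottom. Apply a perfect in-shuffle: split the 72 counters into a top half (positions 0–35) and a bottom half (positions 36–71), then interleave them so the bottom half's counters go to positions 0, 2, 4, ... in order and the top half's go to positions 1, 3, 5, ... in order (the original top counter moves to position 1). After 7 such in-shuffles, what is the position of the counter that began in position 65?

52

Track the counter's position through each in-shuffle:
65 → 58 → 44 → 16 → 33 → 67 → 62 → 52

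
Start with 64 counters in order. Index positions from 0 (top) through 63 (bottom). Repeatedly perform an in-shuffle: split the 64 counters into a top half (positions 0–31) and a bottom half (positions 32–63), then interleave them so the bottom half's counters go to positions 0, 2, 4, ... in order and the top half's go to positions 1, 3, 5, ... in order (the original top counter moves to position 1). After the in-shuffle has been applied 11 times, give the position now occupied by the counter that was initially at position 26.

Track the counter's position through each in-shuffle:
26 → 53 → 42 → 20 → 41 → 18 → 37 → 10 → 21 → 43 → 22 → 45

45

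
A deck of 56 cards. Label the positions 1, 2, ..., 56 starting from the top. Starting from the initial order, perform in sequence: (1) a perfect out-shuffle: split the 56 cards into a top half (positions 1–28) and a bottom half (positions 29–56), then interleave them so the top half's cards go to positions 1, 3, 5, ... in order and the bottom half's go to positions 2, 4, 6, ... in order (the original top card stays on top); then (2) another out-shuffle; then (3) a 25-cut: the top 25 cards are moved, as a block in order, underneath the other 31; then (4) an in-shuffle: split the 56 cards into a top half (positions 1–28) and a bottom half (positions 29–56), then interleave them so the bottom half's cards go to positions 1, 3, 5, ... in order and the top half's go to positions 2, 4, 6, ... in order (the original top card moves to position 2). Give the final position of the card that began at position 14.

Track the card from position 14 forward through each operation:
  after op 1 (out-shuffle): 14 → 27
  after op 2 (out-shuffle): 27 → 53
  after op 3 (cut 25): 53 → 28
  after op 4 (in-shuffle): 28 → 56

56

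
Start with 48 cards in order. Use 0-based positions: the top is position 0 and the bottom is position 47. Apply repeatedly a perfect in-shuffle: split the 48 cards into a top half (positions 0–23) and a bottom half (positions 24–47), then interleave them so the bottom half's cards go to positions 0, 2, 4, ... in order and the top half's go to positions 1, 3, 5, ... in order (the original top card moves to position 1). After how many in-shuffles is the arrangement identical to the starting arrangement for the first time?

The in-shuffle permutes the 48 positions with cycle lengths [3, 3, 21, 21].
Every card is home exactly when every cycle has completed a whole number of laps, i.e. after lcm(3, 21) = 21 in-shuffles.

21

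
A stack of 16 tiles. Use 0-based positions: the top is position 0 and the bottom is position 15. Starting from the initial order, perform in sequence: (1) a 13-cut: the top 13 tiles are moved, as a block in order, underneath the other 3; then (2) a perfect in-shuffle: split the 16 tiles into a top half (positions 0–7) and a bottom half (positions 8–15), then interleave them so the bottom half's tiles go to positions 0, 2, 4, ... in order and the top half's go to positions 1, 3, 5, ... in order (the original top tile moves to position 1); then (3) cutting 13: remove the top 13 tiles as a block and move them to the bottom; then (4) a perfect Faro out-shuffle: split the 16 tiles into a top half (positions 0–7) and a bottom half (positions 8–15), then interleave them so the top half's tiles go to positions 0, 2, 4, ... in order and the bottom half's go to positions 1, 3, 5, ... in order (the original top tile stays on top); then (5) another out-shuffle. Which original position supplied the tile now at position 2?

15

Undo the operations in reverse order, starting from position 2:
  undo op 5 (out-shuffle, from top half): 2 ← 1
  undo op 4 (out-shuffle, from bottom half): 1 ← 8
  undo op 3 (cut 13): 8 ← 5
  undo op 2 (in-shuffle, from top half): 5 ← 2
  undo op 1 (cut 13): 2 ← 15
So the tile at position 2 came from original position 15.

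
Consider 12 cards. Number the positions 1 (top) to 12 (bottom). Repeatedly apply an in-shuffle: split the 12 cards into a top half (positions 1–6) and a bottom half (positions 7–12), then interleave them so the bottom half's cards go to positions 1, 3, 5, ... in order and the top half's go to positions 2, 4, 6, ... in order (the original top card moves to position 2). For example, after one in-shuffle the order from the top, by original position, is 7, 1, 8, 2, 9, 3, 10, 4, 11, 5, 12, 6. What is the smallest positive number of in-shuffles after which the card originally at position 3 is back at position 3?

Follow position 3 under repeated in-shuffles:
3 → 6 → 12 → 11 → 9 → 5 → 10 → 7 → 1 → 2 → 4 → 8 → 3
It first returns after 12 in-shuffles.

12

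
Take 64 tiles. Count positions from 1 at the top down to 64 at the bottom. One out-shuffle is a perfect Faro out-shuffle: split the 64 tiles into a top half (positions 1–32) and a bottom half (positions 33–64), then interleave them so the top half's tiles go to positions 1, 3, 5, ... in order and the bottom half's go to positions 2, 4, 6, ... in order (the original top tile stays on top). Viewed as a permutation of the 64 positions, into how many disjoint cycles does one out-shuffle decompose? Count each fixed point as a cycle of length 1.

14

Trace each unvisited position around until it returns:
(1) (2 3 5 9 17 33) (4 7 13 25 49 34) (6 11 21 41 18 35) (8 15 29 57 50 36) (10 19 37) (12 23 45 26 51 38) (14 27 53 42 20 39) ... plus 6 more
14 cycles in total.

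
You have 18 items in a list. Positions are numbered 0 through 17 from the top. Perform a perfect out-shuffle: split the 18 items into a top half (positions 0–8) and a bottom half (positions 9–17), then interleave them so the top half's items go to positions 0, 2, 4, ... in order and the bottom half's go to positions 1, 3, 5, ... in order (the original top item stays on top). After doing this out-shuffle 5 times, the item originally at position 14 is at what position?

6

Track the item's position through each out-shuffle:
14 → 11 → 5 → 10 → 3 → 6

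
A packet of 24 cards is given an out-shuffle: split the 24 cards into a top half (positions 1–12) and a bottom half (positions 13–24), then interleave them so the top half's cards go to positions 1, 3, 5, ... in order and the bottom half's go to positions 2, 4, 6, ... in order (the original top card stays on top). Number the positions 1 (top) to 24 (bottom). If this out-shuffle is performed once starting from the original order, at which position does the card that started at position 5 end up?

Track the card's position through each out-shuffle:
5 → 9

9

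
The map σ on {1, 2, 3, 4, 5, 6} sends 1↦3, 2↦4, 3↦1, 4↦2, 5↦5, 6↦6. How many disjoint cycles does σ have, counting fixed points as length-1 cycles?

4

Cycle decomposition: (1 3) (2 4) (5) (6).
4 cycles.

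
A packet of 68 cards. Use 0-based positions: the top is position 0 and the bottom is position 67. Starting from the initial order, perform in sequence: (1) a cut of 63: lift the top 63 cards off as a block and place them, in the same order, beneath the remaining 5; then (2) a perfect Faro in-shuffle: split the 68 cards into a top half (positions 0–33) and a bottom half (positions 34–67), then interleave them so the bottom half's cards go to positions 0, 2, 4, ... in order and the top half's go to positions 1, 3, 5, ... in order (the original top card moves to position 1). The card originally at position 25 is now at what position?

Track the card from position 25 forward through each operation:
  after op 1 (cut 63): 25 → 30
  after op 2 (in-shuffle): 30 → 61

61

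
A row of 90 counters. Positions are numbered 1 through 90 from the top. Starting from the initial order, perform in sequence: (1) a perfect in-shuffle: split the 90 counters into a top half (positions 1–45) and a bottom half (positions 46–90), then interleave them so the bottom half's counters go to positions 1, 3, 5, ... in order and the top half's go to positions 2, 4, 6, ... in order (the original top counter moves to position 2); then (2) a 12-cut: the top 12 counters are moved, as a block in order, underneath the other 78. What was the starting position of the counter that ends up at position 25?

64

Undo the operations in reverse order, starting from position 25:
  undo op 2 (cut 12): 25 ← 37
  undo op 1 (in-shuffle, from bottom half): 37 ← 64
So the counter at position 25 came from original position 64.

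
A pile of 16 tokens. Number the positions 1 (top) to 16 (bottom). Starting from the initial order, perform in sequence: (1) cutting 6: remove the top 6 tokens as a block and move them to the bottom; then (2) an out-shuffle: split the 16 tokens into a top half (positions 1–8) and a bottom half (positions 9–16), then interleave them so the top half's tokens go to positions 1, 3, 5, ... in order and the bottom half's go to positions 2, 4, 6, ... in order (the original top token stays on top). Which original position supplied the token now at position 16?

Undo the operations in reverse order, starting from position 16:
  undo op 2 (out-shuffle, from bottom half): 16 ← 16
  undo op 1 (cut 6): 16 ← 6
So the token at position 16 came from original position 6.

6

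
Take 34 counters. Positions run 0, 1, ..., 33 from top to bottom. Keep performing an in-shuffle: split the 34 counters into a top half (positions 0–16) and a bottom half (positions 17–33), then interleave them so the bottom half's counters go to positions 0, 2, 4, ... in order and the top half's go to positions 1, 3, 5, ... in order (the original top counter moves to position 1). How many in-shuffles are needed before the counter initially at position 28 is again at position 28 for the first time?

Follow position 28 under repeated in-shuffles:
28 → 22 → 10 → 21 → 8 → 17 → 0 → 1 → 3 → 7 → 15 → 31 → 28
It first returns after 12 in-shuffles.

12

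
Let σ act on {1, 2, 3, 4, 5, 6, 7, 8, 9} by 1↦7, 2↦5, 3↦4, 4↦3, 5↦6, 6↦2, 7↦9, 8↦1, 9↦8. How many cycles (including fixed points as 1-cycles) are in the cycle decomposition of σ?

3

Cycle decomposition: (1 7 9 8) (2 5 6) (3 4).
3 cycles.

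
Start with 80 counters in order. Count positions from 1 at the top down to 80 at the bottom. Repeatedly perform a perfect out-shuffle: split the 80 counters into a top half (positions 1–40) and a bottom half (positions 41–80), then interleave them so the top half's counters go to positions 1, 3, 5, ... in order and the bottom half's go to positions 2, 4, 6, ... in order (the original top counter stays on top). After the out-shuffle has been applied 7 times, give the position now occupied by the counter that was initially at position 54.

70

Track the counter's position through each out-shuffle:
54 → 28 → 55 → 30 → 59 → 38 → 75 → 70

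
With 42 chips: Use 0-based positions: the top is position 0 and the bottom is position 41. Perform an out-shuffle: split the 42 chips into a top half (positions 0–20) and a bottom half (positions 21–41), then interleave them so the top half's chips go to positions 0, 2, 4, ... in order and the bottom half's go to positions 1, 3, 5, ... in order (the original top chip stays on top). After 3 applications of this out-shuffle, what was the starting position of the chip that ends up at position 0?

Work backwards from position 0, undoing one out-shuffle at a time:
0 ← 0 ← 0 ← 0
So the chip now at position 0 started at position 0.

0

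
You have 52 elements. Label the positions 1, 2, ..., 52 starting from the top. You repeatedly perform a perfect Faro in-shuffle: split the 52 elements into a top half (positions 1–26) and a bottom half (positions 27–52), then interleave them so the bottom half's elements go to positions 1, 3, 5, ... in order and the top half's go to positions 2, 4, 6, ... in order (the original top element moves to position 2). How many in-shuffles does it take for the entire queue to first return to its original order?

The in-shuffle permutes the 52 positions with cycle lengths [52].
Every element is home exactly when every cycle has completed a whole number of laps, i.e. after lcm(52) = 52 in-shuffles.

52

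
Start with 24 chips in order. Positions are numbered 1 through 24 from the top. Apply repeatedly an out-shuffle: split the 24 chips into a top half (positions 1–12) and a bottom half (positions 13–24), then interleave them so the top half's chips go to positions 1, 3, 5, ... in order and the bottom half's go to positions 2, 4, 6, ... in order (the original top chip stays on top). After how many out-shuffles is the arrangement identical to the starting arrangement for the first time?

The out-shuffle permutes the 24 positions with cycle lengths [1, 1, 11, 11].
Every chip is home exactly when every cycle has completed a whole number of laps, i.e. after lcm(1, 11) = 11 out-shuffles.

11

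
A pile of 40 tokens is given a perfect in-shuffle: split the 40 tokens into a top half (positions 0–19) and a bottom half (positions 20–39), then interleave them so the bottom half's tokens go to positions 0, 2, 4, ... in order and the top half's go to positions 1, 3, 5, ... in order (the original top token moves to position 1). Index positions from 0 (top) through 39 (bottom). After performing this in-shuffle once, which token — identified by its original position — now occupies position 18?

Work backwards from position 18, undoing one in-shuffle at a time:
18 ← 29
So the token now at position 18 started at position 29.

29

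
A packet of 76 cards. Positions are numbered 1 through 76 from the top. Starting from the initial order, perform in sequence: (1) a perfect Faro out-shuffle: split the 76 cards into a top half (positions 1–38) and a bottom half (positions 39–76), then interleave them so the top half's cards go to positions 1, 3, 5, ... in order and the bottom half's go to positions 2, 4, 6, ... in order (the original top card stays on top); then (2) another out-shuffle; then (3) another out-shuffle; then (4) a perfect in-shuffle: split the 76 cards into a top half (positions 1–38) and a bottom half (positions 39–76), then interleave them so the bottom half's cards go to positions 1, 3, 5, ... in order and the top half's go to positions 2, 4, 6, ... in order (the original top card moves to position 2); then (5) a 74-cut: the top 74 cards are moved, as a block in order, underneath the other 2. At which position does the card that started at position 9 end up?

Track the card from position 9 forward through each operation:
  after op 1 (out-shuffle): 9 → 17
  after op 2 (out-shuffle): 17 → 33
  after op 3 (out-shuffle): 33 → 65
  after op 4 (in-shuffle): 65 → 53
  after op 5 (cut 74): 53 → 55

55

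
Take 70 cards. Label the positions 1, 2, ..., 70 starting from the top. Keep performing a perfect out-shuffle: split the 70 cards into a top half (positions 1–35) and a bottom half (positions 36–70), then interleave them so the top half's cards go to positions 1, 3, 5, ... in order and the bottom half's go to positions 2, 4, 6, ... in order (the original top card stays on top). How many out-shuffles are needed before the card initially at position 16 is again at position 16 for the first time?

Follow position 16 under repeated out-shuffles:
16 → 31 → 61 → 52 → 34 → 67 → 64 → 58 → 46 → 22 → 43 → 16
It first returns after 11 out-shuffles.

11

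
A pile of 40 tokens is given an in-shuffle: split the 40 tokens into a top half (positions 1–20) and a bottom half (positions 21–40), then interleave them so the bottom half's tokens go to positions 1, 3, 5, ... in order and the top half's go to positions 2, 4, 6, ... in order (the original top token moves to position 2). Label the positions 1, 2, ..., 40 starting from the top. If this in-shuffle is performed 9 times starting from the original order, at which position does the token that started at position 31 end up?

5

Track the token's position through each in-shuffle:
31 → 21 → 1 → 2 → 4 → 8 → 16 → 32 → 23 → 5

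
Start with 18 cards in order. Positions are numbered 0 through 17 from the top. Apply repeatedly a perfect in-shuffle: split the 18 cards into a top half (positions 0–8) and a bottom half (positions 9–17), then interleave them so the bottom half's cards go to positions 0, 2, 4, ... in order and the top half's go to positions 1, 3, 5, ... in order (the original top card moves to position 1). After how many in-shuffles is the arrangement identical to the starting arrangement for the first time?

The in-shuffle permutes the 18 positions with cycle lengths [18].
Every card is home exactly when every cycle has completed a whole number of laps, i.e. after lcm(18) = 18 in-shuffles.

18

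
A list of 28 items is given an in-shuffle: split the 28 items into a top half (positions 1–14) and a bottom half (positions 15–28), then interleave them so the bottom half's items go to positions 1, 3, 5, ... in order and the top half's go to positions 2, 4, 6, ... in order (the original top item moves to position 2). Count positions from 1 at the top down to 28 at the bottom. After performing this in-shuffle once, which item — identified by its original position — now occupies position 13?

21

Work backwards from position 13, undoing one in-shuffle at a time:
13 ← 21
So the item now at position 13 started at position 21.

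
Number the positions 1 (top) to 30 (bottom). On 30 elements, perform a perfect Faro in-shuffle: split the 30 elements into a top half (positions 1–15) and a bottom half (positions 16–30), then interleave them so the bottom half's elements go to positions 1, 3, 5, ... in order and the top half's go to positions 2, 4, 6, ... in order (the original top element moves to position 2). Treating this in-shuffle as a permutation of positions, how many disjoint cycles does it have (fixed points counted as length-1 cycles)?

Trace each unvisited position around until it returns:
(1 2 4 8 16) (3 6 12 24 17) (5 10 20 9 18) (7 14 28 25 19) (11 22 13 26 21) (15 30 29 27 23)
6 cycles in total.

6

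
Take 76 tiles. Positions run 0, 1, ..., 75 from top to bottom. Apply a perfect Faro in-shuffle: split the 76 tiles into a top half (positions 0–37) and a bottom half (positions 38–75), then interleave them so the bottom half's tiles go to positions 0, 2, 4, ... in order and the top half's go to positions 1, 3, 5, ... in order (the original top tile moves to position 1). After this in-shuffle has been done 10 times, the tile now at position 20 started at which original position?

Work backwards from position 20, undoing one in-shuffle at a time:
20 ← 48 ← 62 ← 69 ← 34 ← 55 ← 27 ← 13 ← 6 ← 41 ← 20
So the tile now at position 20 started at position 20.

20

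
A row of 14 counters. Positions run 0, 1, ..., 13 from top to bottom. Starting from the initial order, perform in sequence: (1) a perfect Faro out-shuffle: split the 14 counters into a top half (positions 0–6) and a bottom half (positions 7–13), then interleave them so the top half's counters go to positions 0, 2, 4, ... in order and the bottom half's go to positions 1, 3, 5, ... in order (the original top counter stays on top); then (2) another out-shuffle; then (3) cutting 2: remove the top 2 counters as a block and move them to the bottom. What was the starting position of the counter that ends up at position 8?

Undo the operations in reverse order, starting from position 8:
  undo op 3 (cut 2): 8 ← 10
  undo op 2 (out-shuffle, from top half): 10 ← 5
  undo op 1 (out-shuffle, from bottom half): 5 ← 9
So the counter at position 8 came from original position 9.

9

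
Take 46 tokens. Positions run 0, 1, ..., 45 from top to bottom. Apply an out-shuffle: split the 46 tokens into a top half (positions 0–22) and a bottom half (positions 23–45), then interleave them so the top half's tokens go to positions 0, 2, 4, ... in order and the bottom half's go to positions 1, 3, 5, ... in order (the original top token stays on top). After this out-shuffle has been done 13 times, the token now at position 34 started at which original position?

17

Work backwards from position 34, undoing one out-shuffle at a time:
34 ← 17 ← 31 ← 38 ← 19 ← ... ← 17 (13 steps).
So the token now at position 34 started at position 17.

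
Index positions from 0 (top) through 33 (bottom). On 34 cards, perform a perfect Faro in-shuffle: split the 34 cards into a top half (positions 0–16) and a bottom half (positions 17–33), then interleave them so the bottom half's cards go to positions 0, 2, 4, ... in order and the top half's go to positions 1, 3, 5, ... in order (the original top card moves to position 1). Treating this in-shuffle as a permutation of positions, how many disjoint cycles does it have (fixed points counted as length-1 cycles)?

5

Trace each unvisited position around until it returns:
(0 1 3 7 15 31 ... len 12) (2 5 11 23 12 25 ... len 12) (4 9 19) (6 13 27 20) (14 29 24)
5 cycles in total.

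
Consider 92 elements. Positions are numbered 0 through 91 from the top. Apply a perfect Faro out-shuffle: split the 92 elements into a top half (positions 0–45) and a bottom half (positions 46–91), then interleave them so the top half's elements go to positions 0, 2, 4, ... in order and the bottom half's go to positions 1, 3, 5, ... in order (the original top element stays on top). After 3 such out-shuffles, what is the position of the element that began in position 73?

38

Track the element's position through each out-shuffle:
73 → 55 → 19 → 38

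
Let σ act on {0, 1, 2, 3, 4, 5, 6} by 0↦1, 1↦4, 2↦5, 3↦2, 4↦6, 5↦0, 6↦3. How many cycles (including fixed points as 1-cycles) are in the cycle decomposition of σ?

1

Cycle decomposition: (0 1 4 6 3 2 5).
1 cycle.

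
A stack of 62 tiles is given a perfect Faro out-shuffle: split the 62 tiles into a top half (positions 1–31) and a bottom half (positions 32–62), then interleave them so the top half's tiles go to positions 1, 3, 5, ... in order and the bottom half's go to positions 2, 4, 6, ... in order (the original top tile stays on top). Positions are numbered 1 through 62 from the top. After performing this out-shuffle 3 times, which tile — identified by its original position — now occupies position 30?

Work backwards from position 30, undoing one out-shuffle at a time:
30 ← 46 ← 54 ← 58
So the tile now at position 30 started at position 58.

58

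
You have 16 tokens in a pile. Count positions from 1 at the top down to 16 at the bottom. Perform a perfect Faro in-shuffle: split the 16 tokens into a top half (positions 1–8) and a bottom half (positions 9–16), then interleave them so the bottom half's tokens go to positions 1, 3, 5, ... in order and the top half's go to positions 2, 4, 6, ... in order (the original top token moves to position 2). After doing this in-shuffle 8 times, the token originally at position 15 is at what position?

Track the token's position through each in-shuffle:
15 → 13 → 9 → 1 → 2 → 4 → 8 → 16 → 15

15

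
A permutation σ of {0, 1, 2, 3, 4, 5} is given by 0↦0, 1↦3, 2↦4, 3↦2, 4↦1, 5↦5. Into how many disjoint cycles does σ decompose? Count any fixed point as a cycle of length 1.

Cycle decomposition: (0) (1 3 2 4) (5).
3 cycles.

3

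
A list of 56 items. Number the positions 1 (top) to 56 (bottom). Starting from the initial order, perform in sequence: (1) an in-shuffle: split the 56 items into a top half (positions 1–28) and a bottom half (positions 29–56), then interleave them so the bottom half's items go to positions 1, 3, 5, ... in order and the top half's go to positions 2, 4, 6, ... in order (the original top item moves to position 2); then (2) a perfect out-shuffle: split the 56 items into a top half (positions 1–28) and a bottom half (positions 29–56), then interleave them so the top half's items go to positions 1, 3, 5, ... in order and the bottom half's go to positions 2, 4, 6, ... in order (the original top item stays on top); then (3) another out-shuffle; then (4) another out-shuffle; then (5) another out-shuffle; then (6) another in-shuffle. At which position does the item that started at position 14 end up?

39

Track the item from position 14 forward through each operation:
  after op 1 (in-shuffle): 14 → 28
  after op 2 (out-shuffle): 28 → 55
  after op 3 (out-shuffle): 55 → 54
  after op 4 (out-shuffle): 54 → 52
  after op 5 (out-shuffle): 52 → 48
  after op 6 (in-shuffle): 48 → 39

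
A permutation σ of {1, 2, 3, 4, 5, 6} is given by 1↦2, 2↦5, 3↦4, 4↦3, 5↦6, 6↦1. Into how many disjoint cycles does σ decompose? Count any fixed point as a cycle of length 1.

2

Cycle decomposition: (1 2 5 6) (3 4).
2 cycles.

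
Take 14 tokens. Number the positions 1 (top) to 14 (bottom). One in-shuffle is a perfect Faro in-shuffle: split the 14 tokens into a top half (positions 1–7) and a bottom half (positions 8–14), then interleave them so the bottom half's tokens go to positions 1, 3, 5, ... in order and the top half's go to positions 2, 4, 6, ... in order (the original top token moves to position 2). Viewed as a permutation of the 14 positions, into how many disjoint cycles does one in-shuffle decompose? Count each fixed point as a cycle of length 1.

4

Trace each unvisited position around until it returns:
(1 2 4 8) (3 6 12 9) (5 10) (7 14 13 11)
4 cycles in total.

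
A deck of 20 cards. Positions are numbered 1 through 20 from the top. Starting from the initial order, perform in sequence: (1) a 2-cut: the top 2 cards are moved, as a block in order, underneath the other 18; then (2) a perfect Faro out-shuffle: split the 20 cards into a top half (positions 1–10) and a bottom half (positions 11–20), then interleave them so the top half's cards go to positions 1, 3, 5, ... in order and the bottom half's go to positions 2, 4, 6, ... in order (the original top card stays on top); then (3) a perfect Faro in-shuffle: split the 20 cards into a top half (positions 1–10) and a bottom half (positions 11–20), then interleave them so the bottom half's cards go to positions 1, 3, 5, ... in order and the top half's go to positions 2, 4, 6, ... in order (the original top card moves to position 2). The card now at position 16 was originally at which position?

Undo the operations in reverse order, starting from position 16:
  undo op 3 (in-shuffle, from top half): 16 ← 8
  undo op 2 (out-shuffle, from bottom half): 8 ← 14
  undo op 1 (cut 2): 14 ← 16
So the card at position 16 came from original position 16.

16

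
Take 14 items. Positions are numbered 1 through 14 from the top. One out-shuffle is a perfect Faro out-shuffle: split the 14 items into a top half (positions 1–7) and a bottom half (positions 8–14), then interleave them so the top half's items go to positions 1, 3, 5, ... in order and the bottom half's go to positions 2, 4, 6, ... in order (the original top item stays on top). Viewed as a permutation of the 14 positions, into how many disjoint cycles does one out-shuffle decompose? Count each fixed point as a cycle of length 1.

3

Trace each unvisited position around until it returns:
(1) (2 3 5 9 4 7 ... len 12) (14)
3 cycles in total.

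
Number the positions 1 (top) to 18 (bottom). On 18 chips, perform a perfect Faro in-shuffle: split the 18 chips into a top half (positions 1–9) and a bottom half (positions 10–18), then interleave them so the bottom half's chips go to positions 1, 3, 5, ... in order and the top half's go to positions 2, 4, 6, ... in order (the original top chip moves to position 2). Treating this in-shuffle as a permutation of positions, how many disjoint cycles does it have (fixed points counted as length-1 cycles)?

1

Trace each unvisited position around until it returns:
(1 2 4 8 16 13 ... len 18)
1 cycle in total.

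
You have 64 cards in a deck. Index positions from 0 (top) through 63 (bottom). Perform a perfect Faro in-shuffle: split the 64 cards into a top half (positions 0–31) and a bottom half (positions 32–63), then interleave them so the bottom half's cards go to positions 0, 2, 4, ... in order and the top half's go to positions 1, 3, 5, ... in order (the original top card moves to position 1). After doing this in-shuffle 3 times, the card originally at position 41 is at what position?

10

Track the card's position through each in-shuffle:
41 → 18 → 37 → 10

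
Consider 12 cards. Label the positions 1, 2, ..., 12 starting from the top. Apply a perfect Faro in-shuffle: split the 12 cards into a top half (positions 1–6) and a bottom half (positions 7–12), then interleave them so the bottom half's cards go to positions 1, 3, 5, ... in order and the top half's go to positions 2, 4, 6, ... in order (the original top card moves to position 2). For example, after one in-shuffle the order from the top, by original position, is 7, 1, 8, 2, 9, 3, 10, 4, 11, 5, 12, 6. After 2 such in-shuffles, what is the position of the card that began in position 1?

4

Track the card's position through each in-shuffle:
1 → 2 → 4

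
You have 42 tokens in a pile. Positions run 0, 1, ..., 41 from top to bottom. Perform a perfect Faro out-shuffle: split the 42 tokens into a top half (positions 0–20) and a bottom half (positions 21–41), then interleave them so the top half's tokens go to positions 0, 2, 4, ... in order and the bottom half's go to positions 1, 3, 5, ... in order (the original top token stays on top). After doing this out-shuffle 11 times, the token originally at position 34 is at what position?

Track the token's position through each out-shuffle:
34 → 27 → 13 → 26 → 11 → 22 → 3 → 6 → 12 → 24 → 7 → 14

14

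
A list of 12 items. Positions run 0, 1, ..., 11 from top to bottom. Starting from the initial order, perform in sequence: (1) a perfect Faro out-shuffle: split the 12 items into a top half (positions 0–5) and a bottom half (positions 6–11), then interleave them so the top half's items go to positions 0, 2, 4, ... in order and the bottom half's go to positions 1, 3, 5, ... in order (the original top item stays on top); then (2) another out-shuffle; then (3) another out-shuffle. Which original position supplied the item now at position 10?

Undo the operations in reverse order, starting from position 10:
  undo op 3 (out-shuffle, from top half): 10 ← 5
  undo op 2 (out-shuffle, from bottom half): 5 ← 8
  undo op 1 (out-shuffle, from top half): 8 ← 4
So the item at position 10 came from original position 4.

4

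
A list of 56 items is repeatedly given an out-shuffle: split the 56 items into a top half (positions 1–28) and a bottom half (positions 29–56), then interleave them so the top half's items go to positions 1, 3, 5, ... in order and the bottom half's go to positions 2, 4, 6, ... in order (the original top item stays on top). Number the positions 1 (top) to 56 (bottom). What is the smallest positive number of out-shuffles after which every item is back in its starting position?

20

The out-shuffle permutes the 56 positions with cycle lengths [1, 1, 4, 10, 20, 20].
Every item is home exactly when every cycle has completed a whole number of laps, i.e. after lcm(1, 4, 10, 20) = 20 out-shuffles.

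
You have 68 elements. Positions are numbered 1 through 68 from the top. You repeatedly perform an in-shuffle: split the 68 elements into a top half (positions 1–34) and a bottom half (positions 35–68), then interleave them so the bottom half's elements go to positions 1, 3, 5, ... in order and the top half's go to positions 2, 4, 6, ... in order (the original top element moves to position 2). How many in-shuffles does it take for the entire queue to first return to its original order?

22

The in-shuffle permutes the 68 positions with cycle lengths [2, 11, 11, 22, 22].
Every element is home exactly when every cycle has completed a whole number of laps, i.e. after lcm(2, 11, 22) = 22 in-shuffles.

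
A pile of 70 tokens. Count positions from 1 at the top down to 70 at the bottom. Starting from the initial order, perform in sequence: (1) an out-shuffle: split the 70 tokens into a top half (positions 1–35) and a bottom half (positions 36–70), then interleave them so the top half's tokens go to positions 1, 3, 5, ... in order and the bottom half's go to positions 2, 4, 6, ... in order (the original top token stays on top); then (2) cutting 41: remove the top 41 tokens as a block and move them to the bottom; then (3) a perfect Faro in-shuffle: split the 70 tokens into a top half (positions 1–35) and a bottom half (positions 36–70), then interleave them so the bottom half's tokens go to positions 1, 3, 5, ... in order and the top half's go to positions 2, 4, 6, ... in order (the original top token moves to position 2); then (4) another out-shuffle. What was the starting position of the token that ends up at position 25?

7

Undo the operations in reverse order, starting from position 25:
  undo op 4 (out-shuffle, from top half): 25 ← 13
  undo op 3 (in-shuffle, from bottom half): 13 ← 42
  undo op 2 (cut 41): 42 ← 13
  undo op 1 (out-shuffle, from top half): 13 ← 7
So the token at position 25 came from original position 7.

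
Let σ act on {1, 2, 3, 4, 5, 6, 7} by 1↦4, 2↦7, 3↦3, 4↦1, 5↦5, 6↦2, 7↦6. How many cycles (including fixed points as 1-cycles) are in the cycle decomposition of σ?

Cycle decomposition: (1 4) (2 7 6) (3) (5).
4 cycles.

4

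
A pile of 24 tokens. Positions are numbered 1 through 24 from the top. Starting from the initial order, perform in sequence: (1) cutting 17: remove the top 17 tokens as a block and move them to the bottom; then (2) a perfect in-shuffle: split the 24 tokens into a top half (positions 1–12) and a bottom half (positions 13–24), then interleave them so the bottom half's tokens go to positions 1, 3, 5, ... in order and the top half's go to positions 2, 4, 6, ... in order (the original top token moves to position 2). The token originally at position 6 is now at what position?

1

Track the token from position 6 forward through each operation:
  after op 1 (cut 17): 6 → 13
  after op 2 (in-shuffle): 13 → 1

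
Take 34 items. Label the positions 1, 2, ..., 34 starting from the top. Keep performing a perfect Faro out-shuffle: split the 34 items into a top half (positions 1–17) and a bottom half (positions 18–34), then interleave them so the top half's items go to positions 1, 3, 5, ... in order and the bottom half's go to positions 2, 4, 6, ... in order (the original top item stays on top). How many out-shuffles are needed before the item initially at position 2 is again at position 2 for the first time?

10

Follow position 2 under repeated out-shuffles:
2 → 3 → 5 → 9 → 17 → 33 → 32 → 30 → 26 → 18 → 2
It first returns after 10 out-shuffles.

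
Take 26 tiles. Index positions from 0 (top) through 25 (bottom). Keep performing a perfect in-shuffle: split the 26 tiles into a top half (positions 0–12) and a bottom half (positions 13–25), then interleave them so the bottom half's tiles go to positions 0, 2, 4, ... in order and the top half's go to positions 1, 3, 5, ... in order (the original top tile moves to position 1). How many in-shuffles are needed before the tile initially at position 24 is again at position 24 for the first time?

18

Follow position 24 under repeated in-shuffles:
24 → 22 → 18 → 10 → 21 → 16 → 6 → 13 → 0 → 1 → 3 → 7 → 15 → 4 → 9 → 19 → 12 → 25 → 24
It first returns after 18 in-shuffles.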